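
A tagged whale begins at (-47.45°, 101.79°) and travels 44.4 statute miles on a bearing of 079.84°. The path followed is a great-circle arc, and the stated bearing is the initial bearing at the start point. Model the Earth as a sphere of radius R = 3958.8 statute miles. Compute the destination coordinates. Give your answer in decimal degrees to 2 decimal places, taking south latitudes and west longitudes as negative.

δ = 44.4/3958.8 = 0.011216 rad (0.6426°).
Start latitude φ₁ = -0.828159 rad; initial bearing θ = 1.393471 rad.
Destination latitude: φ₂ = arcsin( sin φ₁ cos δ + cos φ₁ sin δ cos θ ) = arcsin(-0.735303) = -47.33°.
Δλ = atan2( sin θ sin δ cos φ₁ , cos δ − sin φ₁ sin φ₂ ) = atan2(0.007465, 0.458248) = 0.016289 rad = 0.93°.
λ₂ = 101.79° + 0.93° = 102.72°.

latitude -47.33°, longitude 102.72°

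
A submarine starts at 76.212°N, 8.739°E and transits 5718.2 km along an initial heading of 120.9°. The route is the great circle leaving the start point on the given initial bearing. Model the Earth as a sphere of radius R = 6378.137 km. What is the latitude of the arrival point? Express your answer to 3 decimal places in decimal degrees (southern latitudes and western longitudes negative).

latitude 30.712°

Angular distance δ = d/R = 5718.2 / 6378.137 = 0.896531 rad.
Start latitude φ₁ = 1.330150 rad; initial bearing θ = 2.110103 rad.
Applying the spherical law of cosines for sides, sin φ₂ = sin φ₁ cos δ + cos φ₁ sin δ cos θ = 0.510724, so φ₂ = 30.712°.
Then Δλ = atan2(0.159751, 0.128316) = 0.894091 rad, from sin θ sin δ cos φ₁ over cos δ − sin φ₁ sin φ₂.
Hence λ₂ = 8.739° + 51.228° = 59.967°.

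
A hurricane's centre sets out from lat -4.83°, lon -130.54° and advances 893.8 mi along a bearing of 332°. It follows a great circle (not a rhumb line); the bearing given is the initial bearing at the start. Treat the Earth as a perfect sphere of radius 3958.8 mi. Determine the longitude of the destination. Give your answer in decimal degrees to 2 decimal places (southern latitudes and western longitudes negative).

longitude -136.61°

Central angle δ = d/R = 0.225775 rad.
Converting: φ₁ = -0.084299 rad, θ = 5.794493 rad.
Destination latitude: φ₂ = arcsin( sin φ₁ cos δ + cos φ₁ sin δ cos θ ) = arcsin(0.114894) = 6.60°.
For the longitude increment, Δλ = atan2( sin θ sin δ cos φ₁, cos δ − sin φ₁ sin φ₂ ) = atan2(-0.104724, 0.984295) = -6.07°.
Hence λ₂ = -130.54° + -6.07° = -136.61°.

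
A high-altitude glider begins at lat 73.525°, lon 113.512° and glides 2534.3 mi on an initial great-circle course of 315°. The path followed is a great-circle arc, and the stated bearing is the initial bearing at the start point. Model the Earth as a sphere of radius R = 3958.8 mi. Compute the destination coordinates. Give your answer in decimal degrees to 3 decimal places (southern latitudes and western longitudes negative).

Angular distance δ = d/R = 2534.3 / 3958.8 = 0.640169 rad.
Converting: φ₁ = 1.283253 rad, θ = 5.497787 rad.
Destination latitude: φ₂ = arcsin( sin φ₁ cos δ + cos φ₁ sin δ cos θ ) = arcsin(0.888853) = 62.729°.
For the longitude increment, Δλ = atan2( sin θ sin δ cos φ₁, cos δ − sin φ₁ sin φ₂ ) = atan2(-0.119785, -0.050365) = -112.805°.
Hence λ₂ = 113.512° + -112.805° = 0.707°.

latitude 62.729°, longitude 0.707°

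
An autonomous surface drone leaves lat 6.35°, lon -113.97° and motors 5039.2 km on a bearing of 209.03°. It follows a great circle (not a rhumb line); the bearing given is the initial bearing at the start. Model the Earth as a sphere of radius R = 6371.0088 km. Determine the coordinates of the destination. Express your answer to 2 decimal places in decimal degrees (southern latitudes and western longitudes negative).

latitude -32.69°, longitude -138.17°

δ = 5039.2/6371.0088 = 0.790958 rad (45.3186°).
Start latitude φ₁ = 0.110828 rad; initial bearing θ = 3.648262 rad.
Destination latitude: φ₂ = arcsin( sin φ₁ cos δ + cos φ₁ sin δ cos θ ) = arcsin(-0.540112) = -32.69°.
For the longitude increment, Δλ = atan2( sin θ sin δ cos φ₁, cos δ − sin φ₁ sin φ₂ ) = atan2(-0.342922, 0.762902) = -24.20°.
λ₂ = λ₁ + Δλ = -138.17°.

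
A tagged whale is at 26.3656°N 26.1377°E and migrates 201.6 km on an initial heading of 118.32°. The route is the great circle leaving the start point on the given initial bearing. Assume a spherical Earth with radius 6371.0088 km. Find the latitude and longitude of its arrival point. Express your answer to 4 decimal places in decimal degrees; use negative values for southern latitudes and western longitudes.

Angular distance δ = d/R = 201.6 / 6371.0088 = 0.031643 rad.
Converting: φ₁ = 0.460167 rad, θ = 2.065074 rad.
sin φ₂ = sin φ₁ cos δ + cos φ₁ sin δ cos θ = (0.444097)(0.999499) + (0.895979)(0.031638)(-0.474396) = 0.430427
φ₂ = asin(0.430427) = 0.444966 rad = 25.4947°.
For the longitude increment, Δλ = atan2( sin θ sin δ cos φ₁, cos δ − sin φ₁ sin φ₂ ) = atan2(0.024954, 0.808348) = 1.7682°.
λ₂ = λ₁ + Δλ = 27.9059°.

latitude 25.4947°, longitude 27.9059°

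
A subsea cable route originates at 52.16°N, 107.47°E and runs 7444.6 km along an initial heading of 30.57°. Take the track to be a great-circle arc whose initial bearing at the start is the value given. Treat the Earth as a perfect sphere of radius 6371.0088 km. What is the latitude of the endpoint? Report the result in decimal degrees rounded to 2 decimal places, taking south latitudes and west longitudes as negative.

Central angle δ = d/R = 1.168512 rad.
Start latitude φ₁ = 0.910364 rad; initial bearing θ = 0.533547 rad.
sin φ₂ = sin φ₁ cos δ + cos φ₁ sin δ cos θ = (0.789727)(0.391521) + (0.613459)(0.920169)(0.861008) = 0.795222
φ₂ = asin(0.795222) = 0.919373 rad = 52.68°.
For the longitude increment, Δλ = atan2( sin θ sin δ cos φ₁, cos δ − sin φ₁ sin φ₂ ) = atan2(0.287092, -0.236487) = 129.48°.
λ₂ = 107.47° + 129.48° = 236.95°, normalized to (−180°, 180°] → -123.05°.

latitude 52.68°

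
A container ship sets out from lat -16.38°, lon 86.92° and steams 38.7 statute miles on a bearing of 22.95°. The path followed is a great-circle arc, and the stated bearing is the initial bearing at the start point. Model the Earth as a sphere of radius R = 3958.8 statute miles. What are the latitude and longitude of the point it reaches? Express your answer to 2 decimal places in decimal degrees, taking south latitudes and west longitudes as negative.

latitude -15.86°, longitude 87.15°

The arc subtends δ = 38.7/3958.8 = 0.009776 rad at the centre.
With φ₁ = -16.38° = -0.285885 rad and θ = 22.95° = 0.400553 rad:
Destination latitude: φ₂ = arcsin( sin φ₁ cos δ + cos φ₁ sin δ cos θ ) = arcsin(-0.273357) = -15.86°.
For the longitude increment, Δλ = atan2( sin θ sin δ cos φ₁, cos δ − sin φ₁ sin φ₂ ) = atan2(0.003657, 0.922864) = 0.23°.
Hence λ₂ = 86.92° + 0.23° = 87.15°.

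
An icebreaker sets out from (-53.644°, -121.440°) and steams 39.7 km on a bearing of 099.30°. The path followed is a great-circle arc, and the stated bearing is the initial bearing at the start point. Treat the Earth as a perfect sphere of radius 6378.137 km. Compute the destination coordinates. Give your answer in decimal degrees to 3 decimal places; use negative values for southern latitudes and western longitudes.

latitude -53.700°, longitude -120.846°

Central angle δ = d/R = 0.006224 rad.
Start latitude φ₁ = -0.936264 rad; initial bearing θ = 1.733112 rad.
sin φ₂ = sin φ₁ cos δ + cos φ₁ sin δ cos θ = (-0.805349)(0.999981) + (0.592801)(0.006224)(-0.161604) = -0.805930
φ₂ = asin(-0.805930) = -0.937245 rad = -53.700°.
For the longitude increment, Δλ = atan2( sin θ sin δ cos φ₁, cos δ − sin φ₁ sin φ₂ ) = atan2(0.003641, 0.350926) = 0.594°.
Hence λ₂ = -121.440° + 0.594° = -120.846°.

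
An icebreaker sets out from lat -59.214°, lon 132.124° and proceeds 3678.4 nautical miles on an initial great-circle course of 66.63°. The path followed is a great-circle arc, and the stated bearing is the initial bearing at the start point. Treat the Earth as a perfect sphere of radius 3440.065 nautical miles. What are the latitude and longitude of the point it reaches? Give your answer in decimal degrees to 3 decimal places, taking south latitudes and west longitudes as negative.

Angular distance δ = d/R = 3678.4 / 3440.065 = 1.069282 rad.
Converting: φ₁ = -1.033479 rad, θ = 1.162913 rad.
sin φ₂ = sin φ₁ cos δ + cos φ₁ sin δ cos θ = (-0.859085)(0.480754) + (0.511833)(0.876856)(0.396667) = -0.234983
φ₂ = asin(-0.234983) = -0.237201 rad = -13.591°.
For the longitude increment, Δλ = atan2( sin θ sin δ cos φ₁, cos δ − sin φ₁ sin φ₂ ) = atan2(0.411985, 0.278884) = 55.905°.
λ₂ = 132.124° + 55.905° = 188.029°, normalized to (−180°, 180°] → -171.971°.

latitude -13.591°, longitude -171.971°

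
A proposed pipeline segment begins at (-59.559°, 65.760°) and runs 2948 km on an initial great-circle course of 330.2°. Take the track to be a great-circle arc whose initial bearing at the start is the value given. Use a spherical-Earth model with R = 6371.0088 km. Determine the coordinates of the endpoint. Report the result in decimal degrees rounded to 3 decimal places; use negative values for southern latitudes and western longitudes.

latitude -35.116°, longitude 50.024°

The arc subtends δ = 2948/6371.0088 = 0.462721 rad at the centre.
Converting: φ₁ = -1.039501 rad, θ = 5.763077 rad.
Destination latitude: φ₂ = arcsin( sin φ₁ cos δ + cos φ₁ sin δ cos θ ) = arcsin(-0.575234) = -35.116°.
For the longitude increment, Δλ = atan2( sin θ sin δ cos φ₁, cos δ − sin φ₁ sin φ₂ ) = atan2(-0.112396, 0.398903) = -15.736°.
Hence λ₂ = 65.760° + -15.736° = 50.024°.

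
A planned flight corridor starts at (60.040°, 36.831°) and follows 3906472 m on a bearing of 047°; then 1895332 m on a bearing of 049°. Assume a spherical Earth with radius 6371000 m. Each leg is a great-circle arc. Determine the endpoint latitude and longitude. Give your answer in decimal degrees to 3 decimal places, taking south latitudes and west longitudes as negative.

Apply the spherical direct solution leg by leg, carrying full precision between legs.
Leg 1: from (60.040°, 36.831°), δ = 3906472/6371000 = 0.613165 rad, θ = 47° → φ = 64.762°, λ = 117.600°.
Leg 2: from (64.762°, 117.600°), δ = 1895332/6371000 = 0.297494 rad, θ = 49° → φ = 71.228°, λ = 161.028°.

latitude 71.228°, longitude 161.028°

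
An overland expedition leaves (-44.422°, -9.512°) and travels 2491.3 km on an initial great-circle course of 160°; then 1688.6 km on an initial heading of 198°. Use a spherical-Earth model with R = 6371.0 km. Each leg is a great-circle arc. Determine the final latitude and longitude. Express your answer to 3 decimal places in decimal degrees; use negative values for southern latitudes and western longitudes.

latitude -78.087°, longitude -14.945°

Apply the spherical direct solution leg by leg, carrying full precision between legs.
Leg 1: from (-44.422°, -9.512°), δ = 2491.3/6371 = 0.391038 rad, θ = 160° → φ = -64.542°, λ = 8.142°.
Leg 2: from (-64.542°, 8.142°), δ = 1688.6/6371 = 0.265045 rad, θ = 198° → φ = -78.087°, λ = -14.945°.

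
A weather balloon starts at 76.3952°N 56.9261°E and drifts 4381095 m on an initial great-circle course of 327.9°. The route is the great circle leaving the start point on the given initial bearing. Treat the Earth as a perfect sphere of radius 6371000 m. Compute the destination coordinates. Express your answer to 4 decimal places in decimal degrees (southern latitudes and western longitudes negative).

latitude 61.3457°, longitude -78.3737°

Angular distance δ = d/R = 4381095 / 6371000 = 0.687662 rad.
With φ₁ = 76.3952° = 1.333348 rad and θ = 327.9° = 5.722935 rad:
sin φ₂ = sin φ₁ cos δ + cos φ₁ sin δ cos θ = (0.971941)(0.772732) + (0.235224)(0.634732)(0.847122) = 0.877529
φ₂ = asin(0.877529) = 1.070684 rad = 61.3457°.
For the longitude increment, Δλ = atan2( sin θ sin δ cos φ₁, cos δ − sin φ₁ sin φ₂ ) = atan2(-0.079340, -0.080174) = -135.2998°.
λ₂ = 56.9261° + -135.2998° = -78.3737°.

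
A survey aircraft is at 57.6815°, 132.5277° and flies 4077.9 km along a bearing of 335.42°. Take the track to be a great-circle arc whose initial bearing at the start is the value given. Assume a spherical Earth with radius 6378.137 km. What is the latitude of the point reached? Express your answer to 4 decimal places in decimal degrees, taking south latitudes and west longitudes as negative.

latitude 75.5256°

Angular distance δ = d/R = 4077.9 / 6378.137 = 0.639356 rad.
Start latitude φ₁ = 1.006732 rad; initial bearing θ = 5.854183 rad.
sin φ₂ = sin φ₁ cos δ + cos φ₁ sin δ cos θ = (0.845089)(0.802480) + (0.534625)(0.596679)(0.909381) = 0.968260
φ₂ = asin(0.968260) = 1.318171 rad = 75.5256°.
Then Δλ = atan2(-0.132692, -0.015786) = -1.689204 rad, from sin θ sin δ cos φ₁ over cos δ − sin φ₁ sin φ₂.
λ₂ = λ₁ + Δλ = 35.7434°.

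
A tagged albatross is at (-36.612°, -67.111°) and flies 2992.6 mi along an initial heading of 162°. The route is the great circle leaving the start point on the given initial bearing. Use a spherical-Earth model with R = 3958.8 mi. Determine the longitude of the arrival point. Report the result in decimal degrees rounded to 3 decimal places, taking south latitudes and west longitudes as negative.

Central angle δ = d/R = 0.755936 rad.
Converting: φ₁ = -0.639000 rad, θ = 2.827433 rad.
Destination latitude: φ₂ = arcsin( sin φ₁ cos δ + cos φ₁ sin δ cos θ ) = arcsin(-0.957627) = -73.261°.
Δλ = atan2( sin θ sin δ cos φ₁ , cos δ − sin φ₁ sin φ₂ ) = atan2(0.170152, 0.156508) = 0.827143 rad = 47.392°.
Hence λ₂ = -67.111° + 47.392° = -19.719°.

longitude -19.719°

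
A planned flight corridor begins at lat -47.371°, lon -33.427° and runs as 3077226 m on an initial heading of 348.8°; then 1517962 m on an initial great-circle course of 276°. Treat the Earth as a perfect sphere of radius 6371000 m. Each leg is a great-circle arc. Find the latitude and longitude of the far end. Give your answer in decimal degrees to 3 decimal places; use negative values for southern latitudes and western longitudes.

latitude -18.069°, longitude -53.232°

Apply the spherical direct solution leg by leg, carrying full precision between legs.
Leg 1: from (-47.371°, -33.427°), δ = 3077226/6371000 = 0.483005 rad, θ = 348.8° → φ = -20.062°, λ = -38.938°.
Leg 2: from (-20.062°, -38.938°), δ = 1517962/6371000 = 0.238261 rad, θ = 276° → φ = -18.069°, λ = -53.232°.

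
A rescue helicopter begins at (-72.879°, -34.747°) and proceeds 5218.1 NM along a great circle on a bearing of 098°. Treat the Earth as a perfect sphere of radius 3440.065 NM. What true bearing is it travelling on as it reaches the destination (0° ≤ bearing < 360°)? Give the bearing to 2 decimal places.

Central angle δ = d/R = 1.516861 rad.
With φ₁ = -72.879° = -1.271979 rad and θ = 98° = 1.710423 rad:
sin φ₂ = sin φ₁ cos δ + cos φ₁ sin δ cos θ = (-0.955685)(0.053909) + (0.294391)(0.998546)(-0.139173) = -0.092432
φ₂ = asin(-0.092432) = -0.092564 rad = -5.304°.
Δλ = atan2( sin θ sin δ cos φ₁ , cos δ − sin φ₁ sin φ₂ ) = atan2(0.291102, -0.034427) = 1.688513 rad = 96.745°.
λ₂ = λ₁ + Δλ = 61.998°.
The forward bearing on arrival equals the back-azimuth from the destination plus 180°.
Back-azimuth from P₂ (-5.30°, 62.00°) to P₁ (-72.88°, -34.75°), with Δλ' = λ₁ − λ₂ = -96.74°: atan2( sin Δλ' cos φ₁ , cos φ₂ sin φ₁ − sin φ₂ cos φ₁ cos Δλ' ) = 197.02°.
Final bearing = (197.02° + 180°) mod 360° = 17.02°.

final bearing 17.02°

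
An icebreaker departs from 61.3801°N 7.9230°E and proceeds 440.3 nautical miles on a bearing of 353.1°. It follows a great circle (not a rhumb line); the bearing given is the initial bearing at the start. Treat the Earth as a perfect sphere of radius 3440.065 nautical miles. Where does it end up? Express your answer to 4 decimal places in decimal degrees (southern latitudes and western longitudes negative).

Central angle δ = d/R = 0.127992 rad.
Start latitude φ₁ = 1.071285 rad; initial bearing θ = 6.162758 rad.
Destination latitude: φ₂ = arcsin( sin φ₁ cos δ + cos φ₁ sin δ cos θ ) = arcsin(0.931334) = 68.6437°.
Then Δλ = atan2(-0.007345, 0.174280) = -0.042121 rad, from sin θ sin δ cos φ₁ over cos δ − sin φ₁ sin φ₂.
λ₂ = λ₁ + Δλ = 5.5096°.

latitude 68.6437°, longitude 5.5096°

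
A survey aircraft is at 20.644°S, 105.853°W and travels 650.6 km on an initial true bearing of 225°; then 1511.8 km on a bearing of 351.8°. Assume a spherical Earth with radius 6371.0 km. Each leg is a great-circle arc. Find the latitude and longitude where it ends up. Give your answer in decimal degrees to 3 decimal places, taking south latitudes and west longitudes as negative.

latitude -11.251°, longitude -112.364°

Apply the spherical direct solution leg by leg, carrying full precision between legs.
Leg 1: from (-20.644°, -105.853°), δ = 650.6/6371 = 0.102119 rad, θ = 225° → φ = -24.720°, λ = -110.405°.
Leg 2: from (-24.720°, -110.405°), δ = 1511.8/6371 = 0.237294 rad, θ = 351.8° → φ = -11.251°, λ = -112.364°.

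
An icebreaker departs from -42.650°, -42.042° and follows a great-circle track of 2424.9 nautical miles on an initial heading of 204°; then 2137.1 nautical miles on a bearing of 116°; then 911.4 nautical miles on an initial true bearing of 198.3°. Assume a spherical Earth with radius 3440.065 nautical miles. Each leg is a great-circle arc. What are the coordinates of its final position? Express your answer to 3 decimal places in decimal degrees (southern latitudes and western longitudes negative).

latitude -72.279°, longitude -27.416°

Apply the spherical direct solution leg by leg, carrying full precision between legs.
Leg 1: from (-42.650°, -42.042°), δ = 2424.9/3440.065 = 0.704899 rad, θ = 204° → φ = -72.068°, λ = -100.912°.
Leg 2: from (-72.068°, -100.912°), δ = 2137.1/3440.065 = 0.621238 rad, θ = 116° → φ = -58.453°, λ = -11.745°.
Leg 3: from (-58.453°, -11.745°), δ = 911.4/3440.065 = 0.264937 rad, θ = 198.3° → φ = -72.279°, λ = -27.416°.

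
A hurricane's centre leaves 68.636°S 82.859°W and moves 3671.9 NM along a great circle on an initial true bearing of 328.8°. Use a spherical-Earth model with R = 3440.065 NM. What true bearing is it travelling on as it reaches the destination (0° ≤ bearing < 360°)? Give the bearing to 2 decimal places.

final bearing 348.95°

Central angle δ = d/R = 1.067393 rad.
With φ₁ = -68.636° = -1.197924 rad and θ = 328.8° = 5.738643 rad:
sin φ₂ = sin φ₁ cos δ + cos φ₁ sin δ cos θ = (-0.931285)(0.482410) + (0.364292)(0.875946)(0.855364) = -0.176314
φ₂ = asin(-0.176314) = -0.177241 rad = -10.155°.
Δλ = atan2( sin θ sin δ cos φ₁ , cos δ − sin φ₁ sin φ₂ ) = atan2(-0.165302, 0.318211) = -0.479105 rad = -27.451°.
λ₂ = -82.859° + -27.451° = -110.310°.
The forward bearing on arrival equals the back-azimuth from the destination plus 180°.
Back-azimuth from P₂ (-10.16°, -110.31°) to P₁ (-68.64°, -82.86°), with Δλ' = λ₁ − λ₂ = 27.45°: atan2( sin Δλ' cos φ₁ , cos φ₂ sin φ₁ − sin φ₂ cos φ₁ cos Δλ' ) = 168.95°.
Final bearing = (168.95° + 180°) mod 360° = 348.95°.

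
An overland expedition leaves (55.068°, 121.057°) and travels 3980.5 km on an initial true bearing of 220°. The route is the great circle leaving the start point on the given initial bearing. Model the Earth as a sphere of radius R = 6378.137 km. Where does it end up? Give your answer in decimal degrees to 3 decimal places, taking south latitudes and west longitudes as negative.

latitude 24.140°, longitude 96.751°

δ = 3980.5/6378.137 = 0.624085 rad (35.7574°).
With φ₁ = 55.068° = 0.961118 rad and θ = 220° = 3.839724 rad:
sin φ₂ = sin φ₁ cos δ + cos φ₁ sin δ cos θ = (0.819832)(0.811498) + (0.572604)(0.584355)(-0.766044) = 0.408971
φ₂ = asin(0.408971) = 0.421326 rad = 24.140°.
Δλ = atan2( sin θ sin δ cos φ₁ , cos δ − sin φ₁ sin φ₂ ) = atan2(-0.215079, 0.476211) = -0.424223 rad = -24.306°.
Hence λ₂ = 121.057° + -24.306° = 96.751°.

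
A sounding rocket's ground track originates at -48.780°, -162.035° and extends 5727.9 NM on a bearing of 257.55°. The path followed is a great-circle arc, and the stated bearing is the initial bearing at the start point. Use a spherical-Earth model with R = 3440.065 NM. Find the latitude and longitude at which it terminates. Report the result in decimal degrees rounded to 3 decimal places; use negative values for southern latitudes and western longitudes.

latitude -4.050°, longitude 95.020°

δ = 5727.9/3440.065 = 1.665056 rad (95.4007°).
Start latitude φ₁ = -0.851372 rad; initial bearing θ = 4.495095 rad.
sin φ₂ = sin φ₁ cos δ + cos φ₁ sin δ cos θ = (-0.752185)(-0.094120) + (0.658952)(0.995561)(-0.215588) = -0.070636
φ₂ = asin(-0.070636) = -0.070695 rad = -4.050°.
For the longitude increment, Δλ = atan2( sin θ sin δ cos φ₁, cos δ − sin φ₁ sin φ₂ ) = atan2(-0.640600, -0.147251) = -102.945°.
λ₂ = -162.035° + -102.945° = -264.980°, normalized to (−180°, 180°] → 95.020°.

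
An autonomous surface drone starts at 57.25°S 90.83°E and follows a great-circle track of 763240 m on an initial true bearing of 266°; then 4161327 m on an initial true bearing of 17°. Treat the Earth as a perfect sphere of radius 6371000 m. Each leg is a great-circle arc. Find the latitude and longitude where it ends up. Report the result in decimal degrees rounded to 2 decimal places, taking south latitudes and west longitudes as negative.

latitude -20.55°, longitude 89.09°

Apply the spherical direct solution leg by leg, carrying full precision between legs.
Leg 1: from (-57.25°, 90.83°), δ = 763240/6371000 = 0.119799 rad, θ = 266° → φ = -57.09°, λ = 78.15°.
Leg 2: from (-57.09°, 78.15°), δ = 4161327/6371000 = 0.653167 rad, θ = 17° → φ = -20.55°, λ = 89.09°.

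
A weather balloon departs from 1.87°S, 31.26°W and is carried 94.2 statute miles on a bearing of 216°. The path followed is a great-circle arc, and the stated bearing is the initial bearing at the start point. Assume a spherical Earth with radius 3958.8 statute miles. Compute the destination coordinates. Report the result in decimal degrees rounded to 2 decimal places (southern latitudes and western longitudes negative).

The arc subtends δ = 94.2/3958.8 = 0.023795 rad at the centre.
Start latitude φ₁ = -0.032638 rad; initial bearing θ = 3.769911 rad.
Destination latitude: φ₂ = arcsin( sin φ₁ cos δ + cos φ₁ sin δ cos θ ) = arcsin(-0.051861) = -2.97°.
For the longitude increment, Δλ = atan2( sin θ sin δ cos φ₁, cos δ − sin φ₁ sin φ₂ ) = atan2(-0.013978, 0.998025) = -0.80°.
λ₂ = -31.26° + -0.80° = -32.06°.

latitude -2.97°, longitude -32.06°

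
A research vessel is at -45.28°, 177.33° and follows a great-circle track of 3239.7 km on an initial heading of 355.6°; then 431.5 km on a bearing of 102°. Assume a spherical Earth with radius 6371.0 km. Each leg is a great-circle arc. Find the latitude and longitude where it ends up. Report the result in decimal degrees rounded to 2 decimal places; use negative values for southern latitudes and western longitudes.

latitude -16.97°, longitude 179.07°

Apply the spherical direct solution leg by leg, carrying full precision between legs.
Leg 1: from (-45.28°, 177.33°), δ = 3239.7/6371 = 0.508507 rad, θ = 355.6° → φ = -16.20°, λ = 175.10°.
Leg 2: from (-16.20°, 175.10°), δ = 431.5/6371 = 0.067729 rad, θ = 102° → φ = -16.97°, λ = 179.07°.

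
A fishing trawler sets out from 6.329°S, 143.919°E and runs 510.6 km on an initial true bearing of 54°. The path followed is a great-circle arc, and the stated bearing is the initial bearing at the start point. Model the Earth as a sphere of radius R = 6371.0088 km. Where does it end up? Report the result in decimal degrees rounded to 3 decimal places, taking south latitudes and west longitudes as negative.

Central angle δ = d/R = 0.080144 rad.
Start latitude φ₁ = -0.110462 rad; initial bearing θ = 0.942478 rad.
Destination latitude: φ₂ = arcsin( sin φ₁ cos δ + cos φ₁ sin δ cos θ ) = arcsin(-0.063113) = -3.619°.
Δλ = atan2( sin θ sin δ cos φ₁ , cos δ − sin φ₁ sin φ₂ ) = atan2(0.064374, 0.989833) = 0.064944 rad = 3.721°.
λ₂ = 143.919° + 3.721° = 147.640°.

latitude -3.619°, longitude 147.640°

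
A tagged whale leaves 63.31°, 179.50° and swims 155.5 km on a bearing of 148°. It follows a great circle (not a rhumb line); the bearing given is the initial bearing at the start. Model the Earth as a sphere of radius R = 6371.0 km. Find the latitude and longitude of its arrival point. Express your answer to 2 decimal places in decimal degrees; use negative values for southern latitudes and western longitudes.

latitude 62.11°, longitude -178.92°

The arc subtends δ = 155.5/6371 = 0.024407 rad at the centre.
Start latitude φ₁ = 1.104968 rad; initial bearing θ = 2.583087 rad.
Applying the spherical law of cosines for sides, sin φ₂ = sin φ₁ cos δ + cos φ₁ sin δ cos θ = 0.883888, so φ₂ = 62.11°.
For the longitude increment, Δλ = atan2( sin θ sin δ cos φ₁, cos δ − sin φ₁ sin φ₂ ) = atan2(0.005809, 0.209993) = 1.58°.
λ₂ = 179.50° + 1.58° = 181.08°, normalized to (−180°, 180°] → -178.92°.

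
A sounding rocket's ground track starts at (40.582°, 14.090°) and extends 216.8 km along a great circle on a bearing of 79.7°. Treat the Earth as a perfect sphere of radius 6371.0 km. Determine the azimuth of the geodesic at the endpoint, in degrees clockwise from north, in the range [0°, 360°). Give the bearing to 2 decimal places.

final bearing 81.36°

δ = 216.8/6371 = 0.034029 rad (1.9497°).
With φ₁ = 40.582° = 0.708290 rad and θ = 79.7° = 1.391027 rad:
sin φ₂ = sin φ₁ cos δ + cos φ₁ sin δ cos θ = (0.650536)(0.999421) + (0.759476)(0.034023)(0.178802) = 0.654779
φ₂ = asin(0.654779) = 0.713890 rad = 40.903°.
For the longitude increment, Δλ = atan2( sin θ sin δ cos φ₁, cos δ − sin φ₁ sin φ₂ ) = atan2(0.025423, 0.573464) = 2.538°.
λ₂ = 14.090° + 2.538° = 16.628°.
The forward bearing on arrival equals the back-azimuth from the destination plus 180°.
Back-azimuth from P₂ (40.90°, 16.63°) to P₁ (40.58°, 14.09°), with Δλ' = λ₁ − λ₂ = -2.54°: atan2( sin Δλ' cos φ₁ , cos φ₂ sin φ₁ − sin φ₂ cos φ₁ cos Δλ' ) = 261.36°.
Final bearing = (261.36° + 180°) mod 360° = 81.36°.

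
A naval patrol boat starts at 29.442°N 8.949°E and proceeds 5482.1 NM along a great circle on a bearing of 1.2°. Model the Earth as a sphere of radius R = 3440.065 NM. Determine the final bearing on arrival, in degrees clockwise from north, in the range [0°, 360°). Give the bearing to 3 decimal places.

final bearing 177.957°

The arc subtends δ = 5482.1/3440.065 = 1.593604 rad at the centre.
With φ₁ = 29.442° = 0.513860 rad and θ = 1.2° = 0.020944 rad:
Applying the spherical law of cosines for sides, sin φ₂ = sin φ₁ cos δ + cos φ₁ sin δ cos θ = 0.859227, so φ₂ = 59.230°.
Then Δλ = atan2(0.018233, -0.445151) = 3.100656 rad, from sin θ sin δ cos φ₁ over cos δ − sin φ₁ sin φ₂.
λ₂ = 8.949° + 177.655° = 186.604°, normalized to (−180°, 180°] → -173.396°.
The forward bearing on arrival equals the back-azimuth from the destination plus 180°.
Back-azimuth from P₂ (59.230°, -173.396°) to P₁ (29.442°, 8.949°), with Δλ' = λ₁ − λ₂ = 182.345°: atan2( sin Δλ' cos φ₁ , cos φ₂ sin φ₁ − sin φ₂ cos φ₁ cos Δλ' ) = 357.957°.
Final bearing = (357.957° + 180°) mod 360° = 177.957°.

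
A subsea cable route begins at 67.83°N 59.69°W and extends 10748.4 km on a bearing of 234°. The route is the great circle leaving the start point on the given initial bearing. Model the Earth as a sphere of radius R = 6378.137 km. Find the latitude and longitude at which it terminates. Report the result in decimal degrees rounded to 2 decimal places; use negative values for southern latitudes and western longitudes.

latitude -19.03°, longitude -117.92°

δ = 10748.4/6378.137 = 1.685194 rad (96.5545°).
Start latitude φ₁ = 1.183857 rad; initial bearing θ = 4.084070 rad.
sin φ₂ = sin φ₁ cos δ + cos φ₁ sin δ cos θ = (0.926068)(-0.114149) + (0.377356)(0.993464)(-0.587785) = -0.326064
φ₂ = asin(-0.326064) = -0.332137 rad = -19.03°.
For the longitude increment, Δλ = atan2( sin θ sin δ cos φ₁, cos δ − sin φ₁ sin φ₂ ) = atan2(-0.303292, 0.187809) = -58.23°.
λ₂ = λ₁ + Δλ = -117.92°.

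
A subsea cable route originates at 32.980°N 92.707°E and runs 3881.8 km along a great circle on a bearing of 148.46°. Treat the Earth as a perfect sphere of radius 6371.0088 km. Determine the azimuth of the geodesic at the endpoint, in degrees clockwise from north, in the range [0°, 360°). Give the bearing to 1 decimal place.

The arc subtends δ = 3881.8/6371.0088 = 0.609291 rad at the centre.
Converting: φ₁ = 0.575610 rad, θ = 2.591116 rad.
sin φ₂ = sin φ₁ cos δ + cos φ₁ sin δ cos θ = (0.544346)(0.820054) + (0.838861)(0.572286)(-0.852275) = 0.037243
φ₂ = asin(0.037243) = 0.037251 rad = 2.134°.
Then Δλ = atan2(0.251121, 0.799781) = 0.304239 rad, from sin θ sin δ cos φ₁ over cos δ − sin φ₁ sin φ₂.
λ₂ = λ₁ + Δλ = 110.139°.
The forward bearing on arrival equals the back-azimuth from the destination plus 180°.
Back-azimuth from P₂ (2.1°, 110.1°) to P₁ (33.0°, 92.7°), with Δλ' = λ₁ − λ₂ = -17.4°: atan2( sin Δλ' cos φ₁ , cos φ₂ sin φ₁ − sin φ₂ cos φ₁ cos Δλ' ) = 334.0°.
Final bearing = (334.0° + 180°) mod 360° = 154.0°.

final bearing 154.0°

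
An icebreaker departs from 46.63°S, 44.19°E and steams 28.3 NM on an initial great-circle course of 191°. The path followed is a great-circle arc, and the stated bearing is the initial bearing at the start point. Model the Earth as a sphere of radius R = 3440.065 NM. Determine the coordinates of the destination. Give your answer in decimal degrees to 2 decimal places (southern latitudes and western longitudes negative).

latitude -47.09°, longitude 44.06°

Central angle δ = d/R = 0.008227 rad.
Converting: φ₁ = -0.813847 rad, θ = 3.333579 rad.
Destination latitude: φ₂ = arcsin( sin φ₁ cos δ + cos φ₁ sin δ cos θ ) = arcsin(-0.732455) = -47.09°.
Δλ = atan2( sin θ sin δ cos φ₁ , cos δ − sin φ₁ sin φ₂ ) = atan2(-0.001078, 0.467519) = -0.002306 rad = -0.13°.
Hence λ₂ = 44.19° + -0.13° = 44.06°.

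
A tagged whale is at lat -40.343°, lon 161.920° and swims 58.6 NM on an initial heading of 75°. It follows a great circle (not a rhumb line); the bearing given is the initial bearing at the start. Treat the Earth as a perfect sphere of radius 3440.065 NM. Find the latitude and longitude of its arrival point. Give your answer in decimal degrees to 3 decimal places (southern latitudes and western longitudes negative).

latitude -40.084°, longitude 163.152°

Angular distance δ = d/R = 58.6 / 3440.065 = 0.017035 rad.
Start latitude φ₁ = -0.704118 rad; initial bearing θ = 1.308997 rad.
sin φ₂ = sin φ₁ cos δ + cos φ₁ sin δ cos θ = (-0.647362)(0.999855) + (0.762183)(0.017034)(0.258819) = -0.643908
φ₂ = asin(-0.643908) = -0.699595 rad = -40.084°.
Then Δλ = atan2(0.012540, 0.583013) = 0.021506 rad, from sin θ sin δ cos φ₁ over cos δ − sin φ₁ sin φ₂.
Hence λ₂ = 161.920° + 1.232° = 163.152°.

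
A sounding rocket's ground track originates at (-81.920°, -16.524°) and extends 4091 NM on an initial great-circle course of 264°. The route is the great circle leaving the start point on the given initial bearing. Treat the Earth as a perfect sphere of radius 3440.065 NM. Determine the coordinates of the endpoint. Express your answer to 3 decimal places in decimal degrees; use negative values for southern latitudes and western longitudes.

δ = 4091/3440.065 = 1.189222 rad (68.1374°).
Start latitude φ₁ = -1.429774 rad; initial bearing θ = 4.607669 rad.
sin φ₂ = sin φ₁ cos δ + cos φ₁ sin δ cos θ = (-0.990073)(0.372382) + (0.140556)(0.928079)(-0.104528) = -0.382321
φ₂ = asin(-0.382321) = -0.392307 rad = -22.478°.
For the longitude increment, Δλ = atan2( sin θ sin δ cos φ₁, cos δ − sin φ₁ sin φ₂ ) = atan2(-0.129732, -0.006143) = -92.711°.
λ₂ = λ₁ + Δλ = -109.235°.

latitude -22.478°, longitude -109.235°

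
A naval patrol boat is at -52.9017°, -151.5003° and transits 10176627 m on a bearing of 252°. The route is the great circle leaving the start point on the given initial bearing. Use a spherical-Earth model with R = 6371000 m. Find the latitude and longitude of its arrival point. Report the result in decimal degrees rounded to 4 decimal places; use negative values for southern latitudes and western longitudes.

latitude -9.5067°, longitude 103.0706°

Angular distance δ = d/R = 10176627 / 6371000 = 1.597336 rad.
Start latitude φ₁ = -0.923309 rad; initial bearing θ = 4.398230 rad.
sin φ₂ = sin φ₁ cos δ + cos φ₁ sin δ cos θ = (-0.797602)(-0.026536) + (0.603184)(0.999648)(-0.309017) = -0.165163
φ₂ = asin(-0.165163) = -0.165923 rad = -9.5067°.
Then Δλ = atan2(-0.573460, -0.158271) = -1.840085 rad, from sin θ sin δ cos φ₁ over cos δ − sin φ₁ sin φ₂.
λ₂ = -151.5003° + -105.4291° = -256.9294°, normalized to (−180°, 180°] → 103.0706°.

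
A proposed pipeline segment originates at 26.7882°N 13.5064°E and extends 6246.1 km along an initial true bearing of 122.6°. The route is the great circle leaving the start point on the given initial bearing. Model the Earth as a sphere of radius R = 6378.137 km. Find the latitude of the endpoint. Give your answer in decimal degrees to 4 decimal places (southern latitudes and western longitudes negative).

latitude -8.5070°

Central angle δ = d/R = 0.979299 rad.
With φ₁ = 26.7882° = 0.467542 rad and θ = 122.6° = 2.139774 rad:
Destination latitude: φ₂ = arcsin( sin φ₁ cos δ + cos φ₁ sin δ cos θ ) = arcsin(-0.147930) = -8.5070°.
For the longitude increment, Δλ = atan2( sin θ sin δ cos φ₁, cos δ − sin φ₁ sin φ₂ ) = atan2(0.624273, 0.624276) = 44.9998°.
λ₂ = 13.5064° + 44.9998° = 58.5062°.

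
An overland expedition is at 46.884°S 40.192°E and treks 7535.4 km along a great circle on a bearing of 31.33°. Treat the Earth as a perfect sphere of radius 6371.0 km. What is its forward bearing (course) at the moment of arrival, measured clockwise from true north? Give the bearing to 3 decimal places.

final bearing 21.622°

δ = 7535.4/6371 = 1.182766 rad (67.7675°).
With φ₁ = -46.884° = -0.818280 rad and θ = 31.33° = 0.546812 rad:
sin φ₂ = sin φ₁ cos δ + cos φ₁ sin δ cos θ = (-0.729971)(0.378366) + (0.683478)(0.925656)(0.854187) = 0.264218
φ₂ = asin(0.264218) = 0.267393 rad = 15.320°.
Then Δλ = atan2(0.328965, 0.571238) = 0.522496 rad, from sin θ sin δ cos φ₁ over cos δ − sin φ₁ sin φ₂.
Hence λ₂ = 40.192° + 29.937° = 70.129°.
The forward bearing on arrival equals the back-azimuth from the destination plus 180°.
Back-azimuth from P₂ (15.320°, 70.129°) to P₁ (-46.884°, 40.192°), with Δλ' = λ₁ − λ₂ = -29.937°: atan2( sin Δλ' cos φ₁ , cos φ₂ sin φ₁ − sin φ₂ cos φ₁ cos Δλ' ) = 201.622°.
Final bearing = (201.622° + 180°) mod 360° = 21.622°.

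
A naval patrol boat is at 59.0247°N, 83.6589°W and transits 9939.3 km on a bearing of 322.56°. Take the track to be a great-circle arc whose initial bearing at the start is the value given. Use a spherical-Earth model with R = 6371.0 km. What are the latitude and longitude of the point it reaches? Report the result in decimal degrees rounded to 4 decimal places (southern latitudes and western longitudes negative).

Central angle δ = d/R = 1.560085 rad.
With φ₁ = 59.0247° = 1.030175 rad and θ = 322.56° = 5.629734 rad:
Applying the spherical law of cosines for sides, sin φ₂ = sin φ₁ cos δ + cos φ₁ sin δ cos θ = 0.417802, so φ₂ = 24.6959°.
Δλ = atan2( sin θ sin δ cos φ₁ , cos δ − sin φ₁ sin φ₂ ) = atan2(-0.312865, -0.347508) = -2.408606 rad = -138.0030°.
λ₂ = -83.6589° + -138.0030° = -221.6619°, normalized to (−180°, 180°] → 138.3381°.

latitude 24.6959°, longitude 138.3381°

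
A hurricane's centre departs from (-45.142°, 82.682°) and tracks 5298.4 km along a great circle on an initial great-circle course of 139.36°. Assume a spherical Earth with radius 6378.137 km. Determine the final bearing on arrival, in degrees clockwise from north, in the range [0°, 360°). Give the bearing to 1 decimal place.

final bearing 70.5°

Central angle δ = d/R = 0.830713 rad.
With φ₁ = -45.142° = -0.787877 rad and θ = 139.36° = 2.432291 rad:
sin φ₂ = sin φ₁ cos δ + cos φ₁ sin δ cos θ = (-0.708857)(0.674350) + (0.705352)(0.738412)(-0.758817) = -0.873240
φ₂ = asin(-0.873240) = -1.061812 rad = -60.837°.
Then Δλ = atan2(0.339226, 0.055347) = 1.409064 rad, from sin θ sin δ cos φ₁ over cos δ − sin φ₁ sin φ₂.
Hence λ₂ = 82.682° + 80.733° = 163.415°.
The forward bearing on arrival equals the back-azimuth from the destination plus 180°.
Back-azimuth from P₂ (-60.8°, 163.4°) to P₁ (-45.1°, 82.7°), with Δλ' = λ₁ − λ₂ = -80.7°: atan2( sin Δλ' cos φ₁ , cos φ₂ sin φ₁ − sin φ₂ cos φ₁ cos Δλ' ) = 250.5°.
Final bearing = (250.5° + 180°) mod 360° = 70.5°.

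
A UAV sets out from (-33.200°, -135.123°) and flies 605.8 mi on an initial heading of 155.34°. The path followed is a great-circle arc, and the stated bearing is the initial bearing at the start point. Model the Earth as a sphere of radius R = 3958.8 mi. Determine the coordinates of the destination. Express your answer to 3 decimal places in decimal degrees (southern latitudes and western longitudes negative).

latitude -41.078°, longitude -130.283°

Angular distance δ = d/R = 605.8 / 3958.8 = 0.153026 rad.
Start latitude φ₁ = -0.579449 rad; initial bearing θ = 2.711194 rad.
sin φ₂ = sin φ₁ cos δ + cos φ₁ sin δ cos θ = (-0.547563)(0.988314) + (0.836764)(0.152430)(-0.908800) = -0.657080
φ₂ = asin(-0.657080) = -0.716938 rad = -41.078°.
Δλ = atan2( sin θ sin δ cos φ₁ , cos δ − sin φ₁ sin φ₂ ) = atan2(0.053217, 0.628522) = 0.084469 rad = 4.840°.
Hence λ₂ = -135.123° + 4.840° = -130.283°.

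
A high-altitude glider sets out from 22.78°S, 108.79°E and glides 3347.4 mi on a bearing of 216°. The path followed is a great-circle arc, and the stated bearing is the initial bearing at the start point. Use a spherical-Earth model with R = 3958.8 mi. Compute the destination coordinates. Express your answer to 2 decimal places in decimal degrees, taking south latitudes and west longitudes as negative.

Angular distance δ = d/R = 3347.4 / 3958.8 = 0.845559 rad.
With φ₁ = -22.78° = -0.397586 rad and θ = 216° = 3.769911 rad:
sin φ₂ = sin φ₁ cos δ + cos φ₁ sin δ cos θ = (-0.387194)(0.663313) + (0.921998)(0.748342)(-0.809017) = -0.815028
φ₂ = asin(-0.815028) = -0.952778 rad = -54.59°.
For the longitude increment, Δλ = atan2( sin θ sin δ cos φ₁, cos δ − sin φ₁ sin φ₂ ) = atan2(-0.405554, 0.347739) = -49.39°.
λ₂ = λ₁ + Δλ = 59.40°.

latitude -54.59°, longitude 59.40°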